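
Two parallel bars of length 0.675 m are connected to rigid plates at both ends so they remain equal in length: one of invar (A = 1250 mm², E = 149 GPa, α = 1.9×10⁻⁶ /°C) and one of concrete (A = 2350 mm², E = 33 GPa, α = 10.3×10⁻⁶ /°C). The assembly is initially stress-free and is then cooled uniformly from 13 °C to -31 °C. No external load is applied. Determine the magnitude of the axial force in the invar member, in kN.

P ≈ 20.2 kN (compressive in the invar)

Both members must finish at the same length. With the larger α, the concrete tends to over-contract; the plates restrain it, putting the concrete in tension and the invar in compression. With no external load the two internal forces are equal and opposite, magnitude P.
Setting the final lengths equal and cancelling L: (α₁ − α₂)ΔT = P/(A₁E₁) + P/(A₂E₂).
|α₁ − α₂|·ΔT = 8.4×10⁻⁶ × 44 = 0.0003696.
1/(A₁E₁) + 1/(A₂E₂) = 1/(1250×149×10³) + 1/(2350×33×10³) = 1.826×10⁻⁸ N⁻¹.
So P = 0.0003696 / 1.826×10⁻⁸ = 20.24 kN.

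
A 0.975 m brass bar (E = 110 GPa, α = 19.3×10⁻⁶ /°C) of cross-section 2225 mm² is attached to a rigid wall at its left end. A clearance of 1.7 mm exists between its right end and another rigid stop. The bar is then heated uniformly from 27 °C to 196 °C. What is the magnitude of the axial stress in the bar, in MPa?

If the wall were absent the bar would grow by αΔT L = 19.3×10⁻⁶ × 169 × 975 = 3.18 mm.
After closing the 1.7 mm clearance, 3.18 − 1.7 = 1.48 mm of expansion remains to be suppressed by the wall.
Compatibility: PL/(AE) = 1.48 mm, so σ = P/A = E × (1.48/975) = 167 MPa.

σ ≈ 167 MPa (compressive)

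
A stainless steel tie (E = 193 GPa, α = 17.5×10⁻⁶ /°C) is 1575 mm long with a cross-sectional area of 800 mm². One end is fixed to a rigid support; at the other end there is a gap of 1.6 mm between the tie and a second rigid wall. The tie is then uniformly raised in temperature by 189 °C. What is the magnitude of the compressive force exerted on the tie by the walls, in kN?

P ≈ 354 kN

If the wall were absent the tie would grow by αΔT L = 17.5×10⁻⁶ × 189 × 1575 = 5.209 mm.
The gap closes (δ_free > 1.6 mm) and the wall then resists a further 5.209 − 1.6 = 3.609 mm of expansion.
That suppressed elongation corresponds to σ = E·Δ/L = 193×10³ × 3.609/1575 = 442.3 MPa.
Force on the wall = σA = 442.3 × 800 mm² = 353.8 kN.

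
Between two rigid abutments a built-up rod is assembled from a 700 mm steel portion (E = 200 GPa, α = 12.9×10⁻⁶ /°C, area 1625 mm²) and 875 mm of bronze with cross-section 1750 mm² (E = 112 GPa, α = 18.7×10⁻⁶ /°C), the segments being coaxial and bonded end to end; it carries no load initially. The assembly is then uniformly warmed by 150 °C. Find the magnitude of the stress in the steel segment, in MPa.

With the walls removed the bar would change length by δ_free = Σ αᵢΔT Lᵢ = 12.9×10⁻⁶×150×700 + 18.7×10⁻⁶×150×875 = 3.809 mm.
The walls prevent any net length change, so an axial force P (same in every segment) develops. Compatibility: P · Σ Lᵢ/(AᵢEᵢ) = δ_free.
The series flexibility is Σ Lᵢ/(AᵢEᵢ) = 700/(1625×200×10³) + 875/(1750×112×10³) = 6.618×10⁻⁶ mm/N.
Hence P = δ_free / Σ(L/AE) = 3.809/6.618×10⁻⁶ = 575.5 kN (compressive).
σ_{steel} = P / A = 575500 / 1625 = 354.2 MPa.

σ ≈ 354 MPa (compressive)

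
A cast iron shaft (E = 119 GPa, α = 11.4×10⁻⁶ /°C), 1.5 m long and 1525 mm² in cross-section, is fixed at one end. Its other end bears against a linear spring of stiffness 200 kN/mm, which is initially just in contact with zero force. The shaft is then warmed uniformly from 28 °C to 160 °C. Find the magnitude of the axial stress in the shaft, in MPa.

σ ≈ 112 MPa (compressive)

The unrestrained thermal change is αΔT L = 11.4×10⁻⁶ × 132 × 1500 = 2.257 mm.
Let P be the compressive force at the spring. The shaft shortens elastically by PL/(AE) and the spring compresses by P/k; together these equal δ_free.
P [ L/(AE) + 1/k ] = δ_free → P [ 1500/(1525×119×10³) + 1/(200×10³) ] = 2.257.
P = 2.257 / 1.327×10⁻⁵ = 170200 N.
σ = P/A = 170200/1525 = 111.6 MPa.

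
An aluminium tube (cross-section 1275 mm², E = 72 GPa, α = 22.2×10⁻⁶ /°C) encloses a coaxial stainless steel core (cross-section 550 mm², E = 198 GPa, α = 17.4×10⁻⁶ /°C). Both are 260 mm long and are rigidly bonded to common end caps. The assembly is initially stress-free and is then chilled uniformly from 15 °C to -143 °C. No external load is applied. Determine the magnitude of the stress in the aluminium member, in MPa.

Both members must finish at the same length. With the larger α, the aluminium tends to over-contract; the plates restrain it, putting the aluminium in tension and the stainless steel in compression. With no external load the two internal forces are equal and opposite, magnitude P.
Compatibility of the two members (thermal + elastic change equal): (α₁ − α₂)ΔT = P·[1/(A₁E₁) + 1/(A₂E₂)].
|α₁ − α₂|·ΔT = 4.8×10⁻⁶ × 158 = 0.0007584.
1/(A₁E₁) + 1/(A₂E₂) = 1/(1275×72×10³) + 1/(550×198×10³) = 2.008×10⁻⁸ N⁻¹.
P = 0.0007584 / 2.008×10⁻⁸ = 37780 N = 37.78 kN.
σ_{aluminium} = P/A₁ = 37780/1275 = 29.63 MPa, tensile.

σ ≈ 29.6 MPa (tensile)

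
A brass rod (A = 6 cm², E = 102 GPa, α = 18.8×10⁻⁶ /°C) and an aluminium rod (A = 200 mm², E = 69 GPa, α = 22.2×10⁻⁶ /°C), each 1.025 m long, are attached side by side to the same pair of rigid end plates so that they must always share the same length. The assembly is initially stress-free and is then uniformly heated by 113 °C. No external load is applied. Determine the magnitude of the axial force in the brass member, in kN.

The aluminium has the larger α, so on heating it would change length more than the brass if both were free. The rigid plates force a common final length, so the aluminium is put into compression and the brass into tension, with equal and opposite forces P (no external load).
Setting the final lengths equal and cancelling L: (α₁ − α₂)ΔT = P/(A₁E₁) + P/(A₂E₂).
|α₁ − α₂|·ΔT = 3.4×10⁻⁶ × 113 = 0.0003842.
1/(A₁E₁) + 1/(A₂E₂) = 1/(600×102×10³) + 1/(200×69×10³) = 8.88×10⁻⁸ N⁻¹.
P = 0.0003842 / 8.88×10⁻⁸ = 4326 N = 4.326 kN.

P ≈ 4.33 kN (tensile in the brass)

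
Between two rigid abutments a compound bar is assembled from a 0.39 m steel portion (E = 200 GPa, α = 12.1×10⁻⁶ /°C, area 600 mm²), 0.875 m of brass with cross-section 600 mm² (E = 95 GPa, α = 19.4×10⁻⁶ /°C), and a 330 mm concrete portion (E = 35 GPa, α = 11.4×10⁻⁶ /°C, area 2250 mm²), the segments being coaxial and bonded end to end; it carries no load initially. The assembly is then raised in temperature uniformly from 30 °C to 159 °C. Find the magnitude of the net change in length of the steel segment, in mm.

Free thermal expansion of the whole bar: Σ αᵢΔT Lᵢ = 12.1×10⁻⁶×129×390 + 19.4×10⁻⁶×129×875 + 11.4×10⁻⁶×129×330 = 3.284 mm.
Since the ends are fixed, an axial force P builds up, equal in every segment, with P · Σ Lᵢ/(AᵢEᵢ) = δ_free.
The series flexibility is Σ Lᵢ/(AᵢEᵢ) = 390/(600×200×10³) + 875/(600×95×10³) + 330/(2250×35×10³) = 2.279×10⁻⁵ mm/N.
P = 3.284 / 2.279×10⁻⁵ = 144100 N = 144.1 kN, compressive.
For the steel segment, free thermal change = 12.1×10⁻⁶×129×390 = 0.6088 mm and elastic change from P = 144100×390/(600×200×10³) = 0.4683 mm; these oppose, so the net change is 0.14 mm (segment lengthens).

|ΔL| ≈ 0.14 mm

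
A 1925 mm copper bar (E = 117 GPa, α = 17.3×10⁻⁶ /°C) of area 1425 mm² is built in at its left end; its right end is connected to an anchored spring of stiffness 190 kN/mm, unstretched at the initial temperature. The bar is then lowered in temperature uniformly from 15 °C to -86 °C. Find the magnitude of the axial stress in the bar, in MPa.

Free thermal contraction: δ_free = αΔT L = 17.3×10⁻⁶ × 101 × 1925 = 3.364 mm.
Let P be the tensile force in the spring. The bar extends elastically by PL/(AE) and the spring stretches by P/k; together these equal δ_free.
P [ L/(AE) + 1/k ] = δ_free → P [ 1925/(1425×117×10³) + 1/(190×10³) ] = 3.364.
P = 3.364 / 1.681×10⁻⁵ = 200100 N.
σ = P/A = 200100/1425 = 140.4 MPa.

σ ≈ 140 MPa (tensile)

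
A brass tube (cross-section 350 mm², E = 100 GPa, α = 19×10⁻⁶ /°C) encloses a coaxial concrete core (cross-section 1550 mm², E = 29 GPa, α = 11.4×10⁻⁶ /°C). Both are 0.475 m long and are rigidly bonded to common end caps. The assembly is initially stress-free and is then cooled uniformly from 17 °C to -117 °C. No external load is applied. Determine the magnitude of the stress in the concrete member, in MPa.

Equilibrium of a rigid end plate with no external load gives equal and opposite internal forces ±P in the two members. Since α_{brass} > α_{concrete}, cooling drives the brass into tension and the concrete into compression.
Compatibility of the two members (thermal + elastic change equal): (α₁ − α₂)ΔT = P·[1/(A₁E₁) + 1/(A₂E₂)].
|α₁ − α₂|·ΔT = 7.6×10⁻⁶ × 134 = 0.001018.
1/(A₁E₁) + 1/(A₂E₂) = 1/(350×100×10³) + 1/(1550×29×10³) = 5.082×10⁻⁸ N⁻¹.
So P = 0.001018 / 5.082×10⁻⁸ = 20.04 kN.
σ_{concrete} = P/A₂ = 20040/1550 = 12.93 MPa, compressive.

σ ≈ 12.9 MPa (compressive)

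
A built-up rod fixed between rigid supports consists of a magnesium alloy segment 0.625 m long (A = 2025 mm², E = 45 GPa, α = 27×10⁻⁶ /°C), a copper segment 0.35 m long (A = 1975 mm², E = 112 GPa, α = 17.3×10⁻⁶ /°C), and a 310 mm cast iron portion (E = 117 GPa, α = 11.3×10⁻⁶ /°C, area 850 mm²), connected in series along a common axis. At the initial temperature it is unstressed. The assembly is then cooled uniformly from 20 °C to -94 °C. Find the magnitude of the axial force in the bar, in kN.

P ≈ 261 kN (tensile)

Free thermal contraction of the whole bar: Σ αᵢΔT Lᵢ = 27×10⁻⁶×114×625 + 17.3×10⁻⁶×114×350 + 11.3×10⁻⁶×114×310 = 3.013 mm.
The walls prevent any net length change, so an axial force P (same in every segment) develops. Compatibility: P · Σ Lᵢ/(AᵢEᵢ) = δ_free.
Σ Lᵢ/(AᵢEᵢ) = 625/(2025×45×10³) + 350/(1975×112×10³) + 310/(850×117×10³) = 1.156×10⁻⁵ mm/N.
So P = 3.013 / 1.156×10⁻⁵ = 260.7 kN, tensile.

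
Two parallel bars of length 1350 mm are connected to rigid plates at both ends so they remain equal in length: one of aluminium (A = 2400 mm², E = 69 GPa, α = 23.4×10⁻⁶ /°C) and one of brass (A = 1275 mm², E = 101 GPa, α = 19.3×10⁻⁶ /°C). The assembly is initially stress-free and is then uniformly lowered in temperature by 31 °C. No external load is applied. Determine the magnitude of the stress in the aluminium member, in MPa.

σ ≈ 3.84 MPa (tensile)

Equilibrium of a rigid end plate with no external load gives equal and opposite internal forces ±P in the two members. Since α_{aluminium} > α_{brass}, cooling drives the aluminium into tension and the brass into compression.
Equating the net (thermal + elastic) strains gives |α₁ − α₂|·ΔT = P·[1/(A₁E₁) + 1/(A₂E₂)].
|α₁ − α₂|·ΔT = 4.1×10⁻⁶ × 31 = 0.0001271.
1/(A₁E₁) + 1/(A₂E₂) = 1/(2400×69×10³) + 1/(1275×101×10³) = 1.38×10⁻⁸ N⁻¹.
P = 0.0001271 / 1.38×10⁻⁸ = 9207 N = 9.207 kN.
σ_{aluminium} = P/A₁ = 9207/2400 = 3.836 MPa, tensile.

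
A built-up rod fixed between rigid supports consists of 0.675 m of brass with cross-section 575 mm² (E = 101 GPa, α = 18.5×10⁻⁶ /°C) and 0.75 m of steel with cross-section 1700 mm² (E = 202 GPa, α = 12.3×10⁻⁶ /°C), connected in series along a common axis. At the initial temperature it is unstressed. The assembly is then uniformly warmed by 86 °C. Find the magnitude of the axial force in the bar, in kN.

P ≈ 135 kN (compressive)

With the walls removed the bar would change length by δ_free = Σ αᵢΔT Lᵢ = 18.5×10⁻⁶×86×675 + 12.3×10⁻⁶×86×750 = 1.867 mm.
The rigid supports impose zero overall length change; the single axial force P common to all segments must satisfy P Σ Lᵢ/(AᵢEᵢ) = δ_free.
The series flexibility is Σ Lᵢ/(AᵢEᵢ) = 675/(575×101×10³) + 750/(1700×202×10³) = 1.381×10⁻⁵ mm/N.
Hence P = δ_free / Σ(L/AE) = 1.867/1.381×10⁻⁵ = 135.2 kN (compressive).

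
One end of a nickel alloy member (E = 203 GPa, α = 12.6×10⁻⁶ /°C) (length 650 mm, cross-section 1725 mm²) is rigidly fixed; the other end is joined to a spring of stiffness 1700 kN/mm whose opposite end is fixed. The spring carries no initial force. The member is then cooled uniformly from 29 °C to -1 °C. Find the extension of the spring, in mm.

If the spring were absent the member would shorten by αΔT L = 12.6×10⁻⁶ × 30 × 650 = 0.2457 mm.
With a force P in the spring, the elastic change of the member is PL/(AE) and that of the spring is P/k; compatibility requires their sum to equal δ_free.
So P = δ_free / [L/(AE) + 1/k] = 0.2457 / [ 650/(1725×203×10³) + 1/(1700×10³) ].
P = 0.2457 / 2.444×10⁻⁶ = 100500 N.
Spring extension = P/k = 100500/(1700×10³) = 0.05913 mm.

δ ≈ 0.0591 mm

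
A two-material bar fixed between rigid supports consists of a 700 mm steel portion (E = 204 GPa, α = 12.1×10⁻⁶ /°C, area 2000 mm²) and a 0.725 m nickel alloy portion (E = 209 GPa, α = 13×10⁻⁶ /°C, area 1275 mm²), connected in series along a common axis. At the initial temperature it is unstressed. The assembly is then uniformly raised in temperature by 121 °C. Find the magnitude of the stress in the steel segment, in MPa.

σ ≈ 244 MPa (compressive)

With the walls removed the bar would change length by δ_free = Σ αᵢΔT Lᵢ = 12.1×10⁻⁶×121×700 + 13×10⁻⁶×121×725 = 2.165 mm.
The walls prevent any net length change, so an axial force P (same in every segment) develops. Compatibility: P · Σ Lᵢ/(AᵢEᵢ) = δ_free.
The series flexibility is Σ Lᵢ/(AᵢEᵢ) = 700/(2000×204×10³) + 725/(1275×209×10³) = 4.436×10⁻⁶ mm/N.
So P = 2.165 / 4.436×10⁻⁶ = 488.1 kN, compressive.
σ_{steel} = P / A = 488100 / 2000 = 244 MPa.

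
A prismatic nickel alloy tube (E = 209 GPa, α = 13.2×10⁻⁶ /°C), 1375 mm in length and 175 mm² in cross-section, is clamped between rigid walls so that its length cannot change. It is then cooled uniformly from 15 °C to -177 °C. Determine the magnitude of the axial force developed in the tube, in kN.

Full restraint means ε = 0, so the stress is σ = EαΔT = 209×10³ × 13.2×10⁻⁶ × 192 = 529.7 MPa.
Then P = σA = 529.7 × 175 mm² = 92.7 kN, tensile.

P ≈ 92.7 kN (tensile)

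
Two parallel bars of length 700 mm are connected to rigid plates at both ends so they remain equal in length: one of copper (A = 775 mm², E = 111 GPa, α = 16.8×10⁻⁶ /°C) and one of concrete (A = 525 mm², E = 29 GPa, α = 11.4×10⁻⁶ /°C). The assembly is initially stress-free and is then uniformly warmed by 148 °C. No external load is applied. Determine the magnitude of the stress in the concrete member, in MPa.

σ ≈ 19.7 MPa (tensile)

The copper has the larger α, so on heating it would change length more than the concrete if both were free. The rigid plates force a common final length, so the copper is put into compression and the concrete into tension, with equal and opposite forces P (no external load).
Setting the final lengths equal and cancelling L: (α₁ − α₂)ΔT = P/(A₁E₁) + P/(A₂E₂).
|α₁ − α₂|·ΔT = 5.4×10⁻⁶ × 148 = 0.0007992.
1/(A₁E₁) + 1/(A₂E₂) = 1/(775×111×10³) + 1/(525×29×10³) = 7.731×10⁻⁸ N⁻¹.
P = 0.0007992 / 7.731×10⁻⁸ = 10340 N = 10.34 kN.
σ_{concrete} = P/A₂ = 10340/525 = 19.69 MPa, tensile.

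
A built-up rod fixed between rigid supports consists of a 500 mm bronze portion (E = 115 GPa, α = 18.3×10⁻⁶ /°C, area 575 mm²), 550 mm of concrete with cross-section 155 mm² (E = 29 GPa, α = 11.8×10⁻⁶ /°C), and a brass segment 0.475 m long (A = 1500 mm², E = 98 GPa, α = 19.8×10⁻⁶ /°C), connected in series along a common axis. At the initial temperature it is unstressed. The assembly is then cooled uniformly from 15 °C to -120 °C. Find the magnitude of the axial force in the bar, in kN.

P ≈ 25.4 kN (tensile)

Free thermal contraction of the whole bar: Σ αᵢΔT Lᵢ = 18.3×10⁻⁶×135×500 + 11.8×10⁻⁶×135×550 + 19.8×10⁻⁶×135×475 = 3.381 mm.
Since the ends are fixed, an axial force P builds up, equal in every segment, with P · Σ Lᵢ/(AᵢEᵢ) = δ_free.
The series flexibility is Σ Lᵢ/(AᵢEᵢ) = 500/(575×115×10³) + 550/(155×29×10³) + 475/(1500×98×10³) = 0.0001332 mm/N.
Hence P = δ_free / Σ(L/AE) = 3.381/0.0001332 = 25.39 kN (tensile).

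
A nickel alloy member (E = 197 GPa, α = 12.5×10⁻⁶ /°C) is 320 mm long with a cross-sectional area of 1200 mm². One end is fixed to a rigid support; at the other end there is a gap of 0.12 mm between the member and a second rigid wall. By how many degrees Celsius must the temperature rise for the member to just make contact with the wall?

Contact occurs when the free expansion equals the gap: αΔT L = 0.12 mm.
So ΔT = g/(αL) = 0.12/(12.5×10⁻⁶ × 320) = 30 °C.

ΔT ≈ 30 °C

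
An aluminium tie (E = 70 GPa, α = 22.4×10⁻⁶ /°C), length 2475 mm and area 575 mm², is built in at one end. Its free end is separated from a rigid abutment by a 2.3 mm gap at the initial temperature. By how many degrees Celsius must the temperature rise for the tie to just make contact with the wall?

The gap closes when αΔT L = 2.3 mm, since the tie is still unstressed at that instant.
So ΔT = g/(αL) = 2.3/(22.4×10⁻⁶ × 2475) = 41.49 °C.

ΔT ≈ 41.5 °C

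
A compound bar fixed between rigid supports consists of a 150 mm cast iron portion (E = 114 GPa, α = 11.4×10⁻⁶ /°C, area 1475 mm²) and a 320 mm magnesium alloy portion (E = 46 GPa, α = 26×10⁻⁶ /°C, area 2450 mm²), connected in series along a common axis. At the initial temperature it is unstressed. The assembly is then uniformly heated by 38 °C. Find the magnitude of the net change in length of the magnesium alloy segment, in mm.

|ΔL| ≈ 0.0261 mm

With the walls removed the bar would change length by δ_free = Σ αᵢΔT Lᵢ = 11.4×10⁻⁶×38×150 + 26×10⁻⁶×38×320 = 0.3811 mm.
The walls prevent any net length change, so an axial force P (same in every segment) develops. Compatibility: P · Σ Lᵢ/(AᵢEᵢ) = δ_free.
The series flexibility is Σ Lᵢ/(AᵢEᵢ) = 150/(1475×114×10³) + 320/(2450×46×10³) = 3.731×10⁻⁶ mm/N.
P = 0.3811 / 3.731×10⁻⁶ = 102100 N = 102.1 kN, compressive.
For the magnesium alloy segment, free thermal change = 26×10⁻⁶×38×320 = 0.3162 mm and elastic change from P = 102100×320/(2450×46×10³) = 0.29 mm; these oppose, so the net change is 0.0261 mm (segment lengthens).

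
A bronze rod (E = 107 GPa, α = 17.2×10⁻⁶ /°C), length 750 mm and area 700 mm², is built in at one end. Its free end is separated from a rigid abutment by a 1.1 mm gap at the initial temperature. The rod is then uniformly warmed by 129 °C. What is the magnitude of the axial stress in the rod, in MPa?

If the wall were absent the rod would grow by αΔT L = 17.2×10⁻⁶ × 129 × 750 = 1.664 mm.
The gap closes (δ_free > 1.1 mm) and the wall then resists a further 1.664 − 1.1 = 0.5641 mm of expansion.
So σ = E(δ_free − g)/L = 107×10³ × 0.5641/750 = 80.48 MPa.

σ ≈ 80.5 MPa (compressive)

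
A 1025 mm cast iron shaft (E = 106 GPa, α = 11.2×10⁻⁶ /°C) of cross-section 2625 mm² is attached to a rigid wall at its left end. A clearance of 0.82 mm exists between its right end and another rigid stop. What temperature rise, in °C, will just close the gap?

Contact occurs when the free expansion equals the gap: αΔT L = 0.82 mm.
So ΔT = g/(αL) = 0.82/(11.2×10⁻⁶ × 1025) = 71.43 °C.

ΔT ≈ 71.4 °C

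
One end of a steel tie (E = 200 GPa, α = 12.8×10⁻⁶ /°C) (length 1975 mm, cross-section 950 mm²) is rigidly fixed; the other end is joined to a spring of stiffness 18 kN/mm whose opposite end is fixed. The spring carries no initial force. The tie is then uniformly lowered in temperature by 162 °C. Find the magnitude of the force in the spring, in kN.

Free thermal contraction: δ_free = αΔT L = 12.8×10⁻⁶ × 162 × 1975 = 4.095 mm.
With a force P in the spring, the elastic change of the tie is PL/(AE) and that of the spring is P/k; compatibility requires their sum to equal δ_free.
P [ L/(AE) + 1/k ] = δ_free → P [ 1975/(950×200×10³) + 1/(18×10³) ] = 4.095.
P = 4.095 / 6.595×10⁻⁵ = 62100 N.

P ≈ 62.1 kN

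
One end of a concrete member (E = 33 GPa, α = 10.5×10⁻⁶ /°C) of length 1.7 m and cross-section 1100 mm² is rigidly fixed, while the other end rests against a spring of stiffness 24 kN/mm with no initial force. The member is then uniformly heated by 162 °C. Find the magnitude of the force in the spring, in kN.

P ≈ 32.7 kN

Free thermal expansion: δ_free = αΔT L = 10.5×10⁻⁶ × 162 × 1700 = 2.892 mm.
With a force P in the spring, the elastic change of the member is PL/(AE) and that of the spring is P/k; compatibility requires their sum to equal δ_free.
P [ L/(AE) + 1/k ] = δ_free → P [ 1700/(1100×33×10³) + 1/(24×10³) ] = 2.892.
P = 2.892 / 8.85×10⁻⁵ = 32680 N.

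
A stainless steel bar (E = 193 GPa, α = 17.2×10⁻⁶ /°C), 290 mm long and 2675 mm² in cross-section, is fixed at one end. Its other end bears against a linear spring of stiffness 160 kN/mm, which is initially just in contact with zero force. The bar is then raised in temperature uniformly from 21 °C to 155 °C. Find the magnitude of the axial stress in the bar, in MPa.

σ ≈ 36.7 MPa (compressive)

The unrestrained thermal change is αΔT L = 17.2×10⁻⁶ × 134 × 290 = 0.6684 mm.
With a force P in the spring, the elastic change of the bar is PL/(AE) and that of the spring is P/k; compatibility requires their sum to equal δ_free.
P [ L/(AE) + 1/k ] = δ_free → P [ 290/(2675×193×10³) + 1/(160×10³) ] = 0.6684.
P = 0.6684 / 6.812×10⁻⁶ = 98120 N.
σ = P/A = 98120/2675 = 36.68 MPa.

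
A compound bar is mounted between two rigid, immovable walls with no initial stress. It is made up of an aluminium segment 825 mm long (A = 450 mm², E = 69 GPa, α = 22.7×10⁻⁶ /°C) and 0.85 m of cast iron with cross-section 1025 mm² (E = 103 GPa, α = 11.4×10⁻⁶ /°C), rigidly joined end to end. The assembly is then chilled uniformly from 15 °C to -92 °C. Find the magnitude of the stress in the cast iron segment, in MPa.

With the walls removed the bar would change length by δ_free = Σ αᵢΔT Lᵢ = 22.7×10⁻⁶×107×825 + 11.4×10⁻⁶×107×850 = 3.041 mm.
Since the ends are fixed, an axial force P builds up, equal in every segment, with P · Σ Lᵢ/(AᵢEᵢ) = δ_free.
Σ Lᵢ/(AᵢEᵢ) = 825/(450×69×10³) + 850/(1025×103×10³) = 3.462×10⁻⁵ mm/N.
So P = 3.041 / 3.462×10⁻⁵ = 87.83 kN, tensile.
σ_{cast iron} = P / A = 87830 / 1025 = 85.68 MPa.

σ ≈ 85.7 MPa (tensile)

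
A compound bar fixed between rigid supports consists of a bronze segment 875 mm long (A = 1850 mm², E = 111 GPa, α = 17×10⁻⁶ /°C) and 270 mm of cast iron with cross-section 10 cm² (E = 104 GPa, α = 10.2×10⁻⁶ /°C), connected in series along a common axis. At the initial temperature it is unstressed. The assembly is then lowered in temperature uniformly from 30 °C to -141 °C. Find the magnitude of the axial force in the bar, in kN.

P ≈ 440 kN (tensile)

Free thermal contraction of the whole bar: Σ αᵢΔT Lᵢ = 17×10⁻⁶×171×875 + 10.2×10⁻⁶×171×270 = 3.015 mm.
Since the ends are fixed, an axial force P builds up, equal in every segment, with P · Σ Lᵢ/(AᵢEᵢ) = δ_free.
The series flexibility is Σ Lᵢ/(AᵢEᵢ) = 875/(1850×111×10³) + 270/(1000×104×10³) = 6.857×10⁻⁶ mm/N.
Hence P = δ_free / Σ(L/AE) = 3.015/6.857×10⁻⁶ = 439.6 kN (tensile).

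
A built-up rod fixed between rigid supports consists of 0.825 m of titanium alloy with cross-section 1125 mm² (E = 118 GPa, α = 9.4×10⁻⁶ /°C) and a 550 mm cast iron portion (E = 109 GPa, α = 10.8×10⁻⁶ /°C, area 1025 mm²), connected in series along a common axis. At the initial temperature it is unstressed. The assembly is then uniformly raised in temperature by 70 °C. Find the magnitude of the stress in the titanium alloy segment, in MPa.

σ ≈ 76.5 MPa (compressive)

With the walls removed the bar would change length by δ_free = Σ αᵢΔT Lᵢ = 9.4×10⁻⁶×70×825 + 10.8×10⁻⁶×70×550 = 0.9586 mm.
Since the ends are fixed, an axial force P builds up, equal in every segment, with P · Σ Lᵢ/(AᵢEᵢ) = δ_free.
Σ Lᵢ/(AᵢEᵢ) = 825/(1125×118×10³) + 550/(1025×109×10³) = 1.114×10⁻⁵ mm/N.
P = 0.9586 / 1.114×10⁻⁵ = 86070 N = 86.07 kN, compressive.
σ_{titanium alloy} = P / A = 86070 / 1125 = 76.51 MPa.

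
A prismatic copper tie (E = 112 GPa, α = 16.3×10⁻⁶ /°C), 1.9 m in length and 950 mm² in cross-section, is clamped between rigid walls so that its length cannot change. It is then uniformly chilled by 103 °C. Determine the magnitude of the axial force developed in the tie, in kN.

P ≈ 179 kN (tensile)

Full restraint means ε = 0, so the stress is σ = EαΔT = 112×10³ × 16.3×10⁻⁶ × 103 = 188 MPa.
Axial force P = σA = 188 × 950 = 178600 N = 178.6 kN, tensile.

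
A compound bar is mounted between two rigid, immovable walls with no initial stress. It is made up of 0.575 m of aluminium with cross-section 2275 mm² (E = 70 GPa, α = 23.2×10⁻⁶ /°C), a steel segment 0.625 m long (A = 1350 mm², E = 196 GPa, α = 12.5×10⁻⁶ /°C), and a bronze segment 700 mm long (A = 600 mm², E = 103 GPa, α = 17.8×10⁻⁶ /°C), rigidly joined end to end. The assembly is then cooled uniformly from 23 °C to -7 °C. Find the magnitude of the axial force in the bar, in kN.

P ≈ 58.3 kN (tensile)

If the supports were absent, the total length change would be Σ αᵢΔT Lᵢ = 23.2×10⁻⁶×30×575 + 12.5×10⁻⁶×30×625 + 17.8×10⁻⁶×30×700 = 1.008 mm.
The walls prevent any net length change, so an axial force P (same in every segment) develops. Compatibility: P · Σ Lᵢ/(AᵢEᵢ) = δ_free.
The series flexibility is Σ Lᵢ/(AᵢEᵢ) = 575/(2275×70×10³) + 625/(1350×196×10³) + 700/(600×103×10³) = 1.73×10⁻⁵ mm/N.
So P = 1.008 / 1.73×10⁻⁵ = 58.29 kN, tensile.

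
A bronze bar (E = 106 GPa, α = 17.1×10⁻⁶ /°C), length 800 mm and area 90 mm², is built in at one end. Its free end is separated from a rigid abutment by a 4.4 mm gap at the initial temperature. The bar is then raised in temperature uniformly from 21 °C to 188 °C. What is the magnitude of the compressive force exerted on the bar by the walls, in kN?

Unrestrained expansion: δ_free = αΔT L = 17.1×10⁻⁶ × 167 × 800 = 2.285 mm.
This is smaller than the 4.4 mm clearance, so the bar expands freely without reaching the stop — the stress is zero.

P ≈ 0 kN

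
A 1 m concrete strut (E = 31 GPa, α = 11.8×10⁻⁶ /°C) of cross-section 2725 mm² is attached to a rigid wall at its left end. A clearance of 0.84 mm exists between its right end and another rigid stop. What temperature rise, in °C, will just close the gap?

Contact occurs when the free expansion equals the gap: αΔT L = 0.84 mm.
ΔT = 0.84 / (11.8×10⁻⁶ × 1000) = 71.19 °C.

ΔT ≈ 71.2 °C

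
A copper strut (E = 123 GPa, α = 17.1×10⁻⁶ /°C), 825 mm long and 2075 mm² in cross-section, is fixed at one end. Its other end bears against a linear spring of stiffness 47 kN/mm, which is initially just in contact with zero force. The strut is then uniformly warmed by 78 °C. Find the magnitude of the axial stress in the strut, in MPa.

If the spring were absent the strut would lengthen by αΔT L = 17.1×10⁻⁶ × 78 × 825 = 1.1 mm.
With a force P in the spring, the elastic change of the strut is PL/(AE) and that of the spring is P/k; compatibility requires their sum to equal δ_free.
So P = δ_free / [L/(AE) + 1/k] = 1.1 / [ 825/(2075×123×10³) + 1/(47×10³) ].
P = 1.1 / 2.451×10⁻⁵ = 44900 N.
σ = P/A = 44900/2075 = 21.64 MPa.

σ ≈ 21.6 MPa (compressive)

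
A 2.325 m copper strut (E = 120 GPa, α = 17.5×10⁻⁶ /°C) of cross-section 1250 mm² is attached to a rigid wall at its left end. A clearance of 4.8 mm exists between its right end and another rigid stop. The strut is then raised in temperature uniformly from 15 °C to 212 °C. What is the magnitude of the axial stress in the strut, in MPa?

σ ≈ 166 MPa (compressive)

Unrestrained expansion: δ_free = αΔT L = 17.5×10⁻⁶ × 197 × 2325 = 8.015 mm.
After closing the 4.8 mm clearance, 8.015 − 4.8 = 3.215 mm of expansion remains to be suppressed by the wall.
Compatibility: PL/(AE) = 3.215 mm, so σ = P/A = E × (3.215/2325) = 166 MPa.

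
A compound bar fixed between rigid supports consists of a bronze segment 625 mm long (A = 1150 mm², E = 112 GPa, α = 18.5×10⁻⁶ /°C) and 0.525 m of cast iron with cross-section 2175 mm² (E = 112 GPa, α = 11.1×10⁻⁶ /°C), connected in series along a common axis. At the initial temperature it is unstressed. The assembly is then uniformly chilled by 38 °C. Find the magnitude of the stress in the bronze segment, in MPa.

If the supports were absent, the total length change would be Σ αᵢΔT Lᵢ = 18.5×10⁻⁶×38×625 + 11.1×10⁻⁶×38×525 = 0.6608 mm.
Since the ends are fixed, an axial force P builds up, equal in every segment, with P · Σ Lᵢ/(AᵢEᵢ) = δ_free.
The series flexibility is Σ Lᵢ/(AᵢEᵢ) = 625/(1150×112×10³) + 525/(2175×112×10³) = 7.008×10⁻⁶ mm/N.
Hence P = δ_free / Σ(L/AE) = 0.6608/7.008×10⁻⁶ = 94.3 kN (tensile).
σ_{bronze} = P / A = 94300 / 1150 = 82 MPa.

σ ≈ 82 MPa (tensile)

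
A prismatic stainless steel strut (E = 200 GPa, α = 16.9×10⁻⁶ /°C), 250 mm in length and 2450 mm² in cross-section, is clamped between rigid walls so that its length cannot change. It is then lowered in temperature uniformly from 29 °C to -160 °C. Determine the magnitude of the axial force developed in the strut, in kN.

Full restraint means ε = 0, so the stress is σ = EαΔT = 200×10³ × 16.9×10⁻⁶ × 189 = 638.8 MPa.
Then P = σA = 638.8 × 2450 mm² = 1565 kN, tensile.

P ≈ 1570 kN (tensile)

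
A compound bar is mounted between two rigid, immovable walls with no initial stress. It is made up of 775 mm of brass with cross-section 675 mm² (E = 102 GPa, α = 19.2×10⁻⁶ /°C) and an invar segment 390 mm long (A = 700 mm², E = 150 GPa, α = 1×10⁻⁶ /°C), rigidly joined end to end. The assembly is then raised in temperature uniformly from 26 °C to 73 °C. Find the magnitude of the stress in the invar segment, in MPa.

If the supports were absent, the total length change would be Σ αᵢΔT Lᵢ = 19.2×10⁻⁶×47×775 + 1×10⁻⁶×47×390 = 0.7177 mm.
Since the ends are fixed, an axial force P builds up, equal in every segment, with P · Σ Lᵢ/(AᵢEᵢ) = δ_free.
The series flexibility is Σ Lᵢ/(AᵢEᵢ) = 775/(675×102×10³) + 390/(700×150×10³) = 1.497×10⁻⁵ mm/N.
So P = 0.7177 / 1.497×10⁻⁵ = 47.94 kN, compressive.
σ_{invar} = P / A = 47940 / 700 = 68.49 MPa.

σ ≈ 68.5 MPa (compressive)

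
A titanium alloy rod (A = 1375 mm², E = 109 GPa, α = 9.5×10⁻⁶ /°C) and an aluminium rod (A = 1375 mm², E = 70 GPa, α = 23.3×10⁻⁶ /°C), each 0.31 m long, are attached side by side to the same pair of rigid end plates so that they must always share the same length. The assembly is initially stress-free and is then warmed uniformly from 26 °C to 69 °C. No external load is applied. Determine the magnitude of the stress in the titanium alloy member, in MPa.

σ ≈ 25.3 MPa (tensile)

Equilibrium of a rigid end plate with no external load gives equal and opposite internal forces ±P in the two members. Since α_{aluminium} > α_{titanium alloy}, heating drives the aluminium into compression and the titanium alloy into tension.
Equating the net (thermal + elastic) strains gives |α₁ − α₂|·ΔT = P·[1/(A₁E₁) + 1/(A₂E₂)].
|α₁ − α₂|·ΔT = 13.8×10⁻⁶ × 43 = 0.0005934.
1/(A₁E₁) + 1/(A₂E₂) = 1/(1375×109×10³) + 1/(1375×70×10³) = 1.706×10⁻⁸ N⁻¹.
P = 0.0005934 / 1.706×10⁻⁸ = 34780 N = 34.78 kN.
σ_{titanium alloy} = P/A₁ = 34780/1375 = 25.29 MPa, tensile.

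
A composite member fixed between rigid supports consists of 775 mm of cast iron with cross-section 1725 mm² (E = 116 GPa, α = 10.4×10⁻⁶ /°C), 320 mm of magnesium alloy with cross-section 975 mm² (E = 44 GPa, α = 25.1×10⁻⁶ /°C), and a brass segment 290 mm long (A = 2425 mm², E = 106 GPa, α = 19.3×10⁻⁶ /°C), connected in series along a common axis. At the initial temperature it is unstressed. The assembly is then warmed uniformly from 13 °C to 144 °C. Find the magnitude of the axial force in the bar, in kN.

P ≈ 228 kN (compressive)

With the walls removed the bar would change length by δ_free = Σ αᵢΔT Lᵢ = 10.4×10⁻⁶×131×775 + 25.1×10⁻⁶×131×320 + 19.3×10⁻⁶×131×290 = 2.841 mm.
The walls prevent any net length change, so an axial force P (same in every segment) develops. Compatibility: P · Σ Lᵢ/(AᵢEᵢ) = δ_free.
The series flexibility is Σ Lᵢ/(AᵢEᵢ) = 775/(1725×116×10³) + 320/(975×44×10³) + 290/(2425×106×10³) = 1.246×10⁻⁵ mm/N.
Hence P = δ_free / Σ(L/AE) = 2.841/1.246×10⁻⁵ = 228 kN (compressive).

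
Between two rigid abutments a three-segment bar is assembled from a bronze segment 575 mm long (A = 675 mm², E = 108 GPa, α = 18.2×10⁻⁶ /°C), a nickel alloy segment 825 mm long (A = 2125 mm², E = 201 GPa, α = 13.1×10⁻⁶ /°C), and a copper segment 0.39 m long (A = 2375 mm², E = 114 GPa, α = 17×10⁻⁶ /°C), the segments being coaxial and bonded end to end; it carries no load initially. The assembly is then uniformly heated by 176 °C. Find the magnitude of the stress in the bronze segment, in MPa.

σ ≈ 646 MPa (compressive)

With the walls removed the bar would change length by δ_free = Σ αᵢΔT Lᵢ = 18.2×10⁻⁶×176×575 + 13.1×10⁻⁶×176×825 + 17×10⁻⁶×176×390 = 4.911 mm.
The rigid supports impose zero overall length change; the single axial force P common to all segments must satisfy P Σ Lᵢ/(AᵢEᵢ) = δ_free.
The series flexibility is Σ Lᵢ/(AᵢEᵢ) = 575/(675×108×10³) + 825/(2125×201×10³) + 390/(2375×114×10³) = 1.126×10⁻⁵ mm/N.
So P = 4.911 / 1.126×10⁻⁵ = 436.2 kN, compressive.
σ_{bronze} = P / A = 436200 / 675 = 646.2 MPa.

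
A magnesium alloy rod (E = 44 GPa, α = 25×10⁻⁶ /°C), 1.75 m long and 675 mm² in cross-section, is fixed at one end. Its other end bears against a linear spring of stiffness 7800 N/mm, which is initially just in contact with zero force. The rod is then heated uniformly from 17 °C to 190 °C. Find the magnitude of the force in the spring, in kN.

P ≈ 40.4 kN

Free thermal expansion: δ_free = αΔT L = 25×10⁻⁶ × 173 × 1750 = 7.569 mm.
Let P be the compressive force at the spring. The rod shortens elastically by PL/(AE) and the spring compresses by P/k; together these equal δ_free.
P [ L/(AE) + 1/k ] = δ_free → P [ 1750/(675×44×10³) + 1/(7800) ] = 7.569.
P = 7.569 / 0.0001871 = 40450 N.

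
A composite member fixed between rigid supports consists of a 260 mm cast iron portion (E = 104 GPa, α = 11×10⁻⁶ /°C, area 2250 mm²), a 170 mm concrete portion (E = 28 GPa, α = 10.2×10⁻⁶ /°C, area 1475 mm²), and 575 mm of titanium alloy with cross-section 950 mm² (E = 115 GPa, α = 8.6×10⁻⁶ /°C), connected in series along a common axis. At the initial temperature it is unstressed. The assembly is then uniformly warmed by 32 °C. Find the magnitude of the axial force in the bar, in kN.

Free thermal expansion of the whole bar: Σ αᵢΔT Lᵢ = 11×10⁻⁶×32×260 + 10.2×10⁻⁶×32×170 + 8.6×10⁻⁶×32×575 = 0.3052 mm.
Since the ends are fixed, an axial force P builds up, equal in every segment, with P · Σ Lᵢ/(AᵢEᵢ) = δ_free.
The series flexibility is Σ Lᵢ/(AᵢEᵢ) = 260/(2250×104×10³) + 170/(1475×28×10³) + 575/(950×115×10³) = 1.049×10⁻⁵ mm/N.
P = 0.3052 / 1.049×10⁻⁵ = 29100 N = 29.1 kN, compressive.

P ≈ 29.1 kN (compressive)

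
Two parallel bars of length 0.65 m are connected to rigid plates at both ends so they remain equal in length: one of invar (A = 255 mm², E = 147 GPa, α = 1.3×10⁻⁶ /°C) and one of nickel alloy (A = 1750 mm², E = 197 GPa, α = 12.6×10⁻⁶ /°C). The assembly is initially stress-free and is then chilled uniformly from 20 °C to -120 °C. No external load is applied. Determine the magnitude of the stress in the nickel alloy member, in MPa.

Both members must finish at the same length. With the larger α, the nickel alloy tends to over-contract; the plates restrain it, putting the nickel alloy in tension and the invar in compression. With no external load the two internal forces are equal and opposite, magnitude P.
Equating the net (thermal + elastic) strains gives |α₁ − α₂|·ΔT = P·[1/(A₁E₁) + 1/(A₂E₂)].
|α₁ − α₂|·ΔT = 11.3×10⁻⁶ × 140 = 0.001582.
1/(A₁E₁) + 1/(A₂E₂) = 1/(255×147×10³) + 1/(1750×197×10³) = 2.958×10⁻⁸ N⁻¹.
So P = 0.001582 / 2.958×10⁻⁸ = 53.49 kN.
σ_{nickel alloy} = P/A₂ = 53490/1750 = 30.56 MPa, tensile.

σ ≈ 30.6 MPa (tensile)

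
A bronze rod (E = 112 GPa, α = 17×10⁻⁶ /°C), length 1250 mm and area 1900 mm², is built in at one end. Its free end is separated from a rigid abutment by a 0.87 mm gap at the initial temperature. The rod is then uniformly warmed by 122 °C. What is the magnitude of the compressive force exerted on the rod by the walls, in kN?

P ≈ 293 kN

Unrestrained expansion: δ_free = αΔT L = 17×10⁻⁶ × 122 × 1250 = 2.592 mm.
This exceeds the 0.87 mm gap, so the wall pushes back. The portion of expansion that must be recovered elastically is δ_free − gap = 2.592 − 0.87 = 1.722 mm.
Compatibility: PL/(AE) = 1.722 mm, so σ = P/A = E × (1.722/1250) = 154.3 MPa.
Force on the wall = σA = 154.3 × 1900 mm² = 293.2 kN.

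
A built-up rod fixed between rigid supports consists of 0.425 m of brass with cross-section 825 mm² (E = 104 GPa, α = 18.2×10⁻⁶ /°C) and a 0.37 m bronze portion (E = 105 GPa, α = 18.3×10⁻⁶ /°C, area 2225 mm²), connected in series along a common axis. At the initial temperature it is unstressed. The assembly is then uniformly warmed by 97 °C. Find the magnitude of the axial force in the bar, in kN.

With the walls removed the bar would change length by δ_free = Σ αᵢΔT Lᵢ = 18.2×10⁻⁶×97×425 + 18.3×10⁻⁶×97×370 = 1.407 mm.
The walls prevent any net length change, so an axial force P (same in every segment) develops. Compatibility: P · Σ Lᵢ/(AᵢEᵢ) = δ_free.
The series flexibility is Σ Lᵢ/(AᵢEᵢ) = 425/(825×104×10³) + 370/(2225×105×10³) = 6.537×10⁻⁶ mm/N.
P = 1.407 / 6.537×10⁻⁶ = 215200 N = 215.2 kN, compressive.

P ≈ 215 kN (compressive)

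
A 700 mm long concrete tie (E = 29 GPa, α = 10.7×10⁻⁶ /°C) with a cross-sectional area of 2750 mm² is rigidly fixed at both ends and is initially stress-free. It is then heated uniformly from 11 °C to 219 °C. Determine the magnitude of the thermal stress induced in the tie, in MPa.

With length fixed, the mechanical strain must cancel the thermal strain αΔT = 10.7×10⁻⁶ × 208 = 2225.6×10⁻⁶.
σ = EαΔT = 29×10³ × 10.7×10⁻⁶ × 208 = 64.54 MPa (compressive; the tie is trying to expand).

σ ≈ 64.5 MPa (compressive)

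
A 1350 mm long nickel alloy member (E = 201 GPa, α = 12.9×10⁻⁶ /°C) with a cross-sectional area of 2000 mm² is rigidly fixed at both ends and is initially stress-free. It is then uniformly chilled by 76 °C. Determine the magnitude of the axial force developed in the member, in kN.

P ≈ 394 kN (tensile)

With zero net strain, σ = E·αΔT = 201 GPa × 12.9×10⁻⁶ × 76 = 197.1 MPa.
P = AEαΔT = 2000 × 201×10³ × 12.9×10⁻⁶ × 76 = 394.1 kN (tensile).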